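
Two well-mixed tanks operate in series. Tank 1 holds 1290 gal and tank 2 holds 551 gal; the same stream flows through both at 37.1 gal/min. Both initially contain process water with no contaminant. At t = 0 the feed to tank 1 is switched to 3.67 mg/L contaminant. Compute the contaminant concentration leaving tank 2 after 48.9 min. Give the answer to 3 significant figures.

Time constants: τᵢ = Vᵢ/Q for each well-mixed tank.
τ₁ = 1290/37.1 = 34.771 min; τ₂ = 551/37.1 = 14.852 min.
Tank 1: C₁ = C_in(1 − e^(−t/τ₁)). Tank 2 (τ₁ ≠ τ₂): C₂ = C_in[1 − (τ₁ e^(−t/τ₁) − τ₂ e^(−t/τ₂))/(τ₁ − τ₂)].
At t = 48.9: e^(−t/τ₁) = 0.24504, e^(−t/τ₂) = 0.037159.
C₂ = 3.67·[1 − (34.771·0.24504 − 14.852·0.037159)/(19.919)] = 3.67·0.59997 = 2.2019 mg/L.

2.20 mg/L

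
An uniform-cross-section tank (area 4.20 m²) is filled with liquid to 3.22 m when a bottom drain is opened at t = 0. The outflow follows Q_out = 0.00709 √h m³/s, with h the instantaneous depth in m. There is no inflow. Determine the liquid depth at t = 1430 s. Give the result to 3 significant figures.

Volume balance on the tank: A dh/dt = −0.00709 √h.
This is separable: 2 d(√h)/dt = −0.00709/A, so √h = √h₀ − (0.00709/(2A)) t.
√h = √3.22 − 0.00709·1430/(2·4.20) = 1.7944 − 1.2070 = 0.58745.
h = 0.58745² = 0.34509 m.

0.345 m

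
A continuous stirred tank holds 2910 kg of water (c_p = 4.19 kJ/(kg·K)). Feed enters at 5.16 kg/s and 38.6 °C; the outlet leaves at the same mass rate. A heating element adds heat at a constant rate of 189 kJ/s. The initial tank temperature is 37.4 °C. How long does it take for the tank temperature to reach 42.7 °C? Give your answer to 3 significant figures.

430 s

Unsteady energy balance on the tank contents: M c_p dT/dt = ṁ c_p (T_in − T) + 189.
τ = M/ṁ = 563.95 s; T_ss = T_in + Q̇/(ṁ c_p) = 47.342 °C.
T(t) = T_ss + (T₀ − T_ss) e^(−t/τ). Set T = 42.7:
e^(−t/τ) = (42.7 − 47.342)/(37.4 − 47.342) = 0.46689
t = −563.95 · ln(0.46689) = 429.54 s.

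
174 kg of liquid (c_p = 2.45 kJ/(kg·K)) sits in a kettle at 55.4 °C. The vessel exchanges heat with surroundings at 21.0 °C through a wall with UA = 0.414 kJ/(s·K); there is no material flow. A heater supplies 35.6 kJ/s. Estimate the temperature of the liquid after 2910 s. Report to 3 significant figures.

104 °C

Lumped-capacitance energy balance: M c_p dT/dt = UA(T_amb − T) + Q̇.
dT/dt = (T_ss − T)/τ with T_ss = T_amb + Q̇/UA = 21.0 + 35.6/0.414 = 106.99 °C, τ = M c_p/UA = 174·2.45/0.414 = 1029.7 s.
T approaches T_ss exponentially: T(t) = T_ss + (T₀ − T_ss) e^(−t/τ).
T(2910) = 106.99 + (-51.590)·0.059247 = 103.93 °C.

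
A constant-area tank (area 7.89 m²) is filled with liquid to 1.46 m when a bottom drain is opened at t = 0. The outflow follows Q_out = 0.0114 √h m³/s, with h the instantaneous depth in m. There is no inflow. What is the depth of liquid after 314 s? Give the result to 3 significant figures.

A dh/dt = −Q_out = −0.0114 √h.
This is separable: 2 d(√h)/dt = −0.0114/A, so √h = √h₀ − (0.0114/(2A)) t.
√h = √1.46 − 0.0114·314/(2·7.89) = 1.2083 − 0.22684 = 0.98146.
h = 0.98146² = 0.96326 m.

0.963 m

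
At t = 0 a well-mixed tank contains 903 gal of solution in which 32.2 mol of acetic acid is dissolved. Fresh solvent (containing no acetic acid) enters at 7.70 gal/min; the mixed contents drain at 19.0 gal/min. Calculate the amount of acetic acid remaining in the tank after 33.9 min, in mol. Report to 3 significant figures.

Let m(t) be the amount of acetic acid. Volume: V(t) = V₀ + (Q_in − Q_out) t = 903 − 11.300 t; V(33.9) = 519.93 gal.
No acetic acid enters, so dm/dt = −Q_out · (m/V).
Separate: dm/m = −Q_out dt/V(t) ⇒ ln(m/m₀) = −(Q_out/(Q_in−Q_out)) ln(V/V₀).
m = m₀ (V₀/V)^(Q_out/(Q_in−Q_out)) = 32.2 × (903/519.93)^(-1.6814) = 12.728 mol.

12.7 mol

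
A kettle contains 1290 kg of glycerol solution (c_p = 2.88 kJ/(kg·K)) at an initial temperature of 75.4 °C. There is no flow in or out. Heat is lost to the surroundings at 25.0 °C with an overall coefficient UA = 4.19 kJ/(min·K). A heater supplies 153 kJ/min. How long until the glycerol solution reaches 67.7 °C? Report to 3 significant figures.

Heat balance on the well-mixed liquid: M c_p dT/dt = −UA(T − T_amb) + Q̇.
τ = M c_p/UA = 886.68 min; T_ss = T_amb + Q̇/UA = 25.0 + 153/4.19 = 61.516 °C.
T(t) = T_ss + (T₀ − T_ss)e^(−t/τ); set T = 67.7:
t = −τ ln[(T − T_ss)/(T₀ − T_ss)] = −886.68 · ln(0.44542) = 717.09 min.

717 min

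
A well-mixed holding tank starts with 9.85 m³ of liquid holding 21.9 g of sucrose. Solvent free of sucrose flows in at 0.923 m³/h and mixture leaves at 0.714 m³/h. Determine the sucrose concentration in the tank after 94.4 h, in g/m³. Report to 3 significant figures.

0.0173 g/m³

Let m(t) be the amount of sucrose. Volume: V(t) = V₀ + (Q_in − Q_out) t = 9.85 + 0.20900 t; V(94.4) = 29.580 m³.
Solute balance: dm/dt = 0 − Q_out C = −Q_out m/V(t).
dm/m = −Q_out dt/(V₀ + 0.20900 t); integrating gives ln(m/m₀) = −(Q_out/(Q_in−Q_out)) ln(V/V₀).
m = m₀ (V₀/V)^(Q_out/(Q_in−Q_out)) = 21.9 × (9.85/29.580)^(3.4163) = 0.51166 g.
C = m/V = 0.51166/29.580 = 0.017298 g/m³.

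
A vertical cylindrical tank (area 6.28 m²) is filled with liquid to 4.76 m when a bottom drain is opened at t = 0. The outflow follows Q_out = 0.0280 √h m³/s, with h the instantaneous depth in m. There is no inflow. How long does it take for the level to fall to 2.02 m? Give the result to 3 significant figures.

341 s

With no inflow, A dh/dt = −0.0280 √h.
∫ h^(−1/2) dh = −(0.0280/A) ∫ dt, giving 2√h = 2√h₀ − (0.0280/A) t.
t = 2A(√h₀ − √h)/0.0280 = 2·6.28·(√4.76 − √2.02)/0.0280
  = 12.560 × (2.1817 − 1.4213) / 0.0280 = 341.13 s.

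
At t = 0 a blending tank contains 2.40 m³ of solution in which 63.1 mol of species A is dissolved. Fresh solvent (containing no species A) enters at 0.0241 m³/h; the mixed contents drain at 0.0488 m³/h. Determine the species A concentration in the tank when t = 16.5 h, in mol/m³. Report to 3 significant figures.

Total volume: dV/dt = Q_in − Q_out = -0.024700 m³/h, so V(t) = 2.40 − 0.024700 t and V(16.5) = 1.9924 m³.
Solute balance: dm/dt = 0 − Q_out C = −Q_out m/V(t).
dm/m = −Q_out dt/(V₀ − 0.024700 t); integrating gives ln(m/m₀) = −(Q_out/(Q_in−Q_out)) ln(V/V₀).
m = m₀ (V₀/V)^(Q_out/(Q_in−Q_out)) = 63.1 × (2.40/1.9924)^(-1.9757) = 43.686 mol.
C = m/V = 43.686/1.9924 = 21.926 mol/m³.

21.9 mol/m³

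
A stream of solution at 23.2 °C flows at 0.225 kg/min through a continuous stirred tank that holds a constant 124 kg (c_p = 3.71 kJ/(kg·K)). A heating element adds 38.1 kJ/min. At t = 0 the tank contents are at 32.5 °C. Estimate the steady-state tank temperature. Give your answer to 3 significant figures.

68.8 °C

M c_p dT/dt = ṁ c_p (T_in − T) + Q̇.
At steady state dT/dt = 0 ⇒ T_ss = T_in + Q̇/(ṁ c_p) = 23.2 + 38.1/(0.225·3.71) = 68.842 °C.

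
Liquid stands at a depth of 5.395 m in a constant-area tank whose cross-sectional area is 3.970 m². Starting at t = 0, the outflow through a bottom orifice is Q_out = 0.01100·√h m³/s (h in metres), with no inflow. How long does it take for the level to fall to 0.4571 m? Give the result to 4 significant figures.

1189 s

A dh/dt = −Q_out = −0.01100 √h.
This is separable: 2 d(√h)/dt = −0.01100/A, so √h = √h₀ − (0.01100/(2A)) t.
t = 2A(√h₀ − √h)/0.01100 = 2·3.970·(√5.395 − √0.4571)/0.01100
  = 7.94000 × (2.32271 − 0.676092) / 0.01100 = 1188.56 s.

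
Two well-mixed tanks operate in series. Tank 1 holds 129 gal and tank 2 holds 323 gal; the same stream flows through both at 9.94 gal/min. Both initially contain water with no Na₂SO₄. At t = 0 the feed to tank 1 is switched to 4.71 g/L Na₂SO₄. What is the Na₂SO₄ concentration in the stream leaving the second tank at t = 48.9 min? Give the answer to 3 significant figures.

Time constants: τᵢ = Vᵢ/Q for each well-mixed tank.
τ₁ = 129/9.94 = 12.978 min; τ₂ = 323/9.94 = 32.495 min.
Solving the cascade with C₁(0)=C₂(0)=0 gives C₂(t) = C_in[1 − (τ₁ e^(−t/τ₁) − τ₂ e^(−t/τ₂))/(τ₁ − τ₂)].
At t = 48.9: e^(−t/τ₁) = 0.023099, e^(−t/τ₂) = 0.22205.
C₂ = 4.71·[1 − (12.978·0.023099 − 32.495·0.22205)/(-19.517)] = 4.71·0.64566 = 3.0410 g/L.

3.04 g/L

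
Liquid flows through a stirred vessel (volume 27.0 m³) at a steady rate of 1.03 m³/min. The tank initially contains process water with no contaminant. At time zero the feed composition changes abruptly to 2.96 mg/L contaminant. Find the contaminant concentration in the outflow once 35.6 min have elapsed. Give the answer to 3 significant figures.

2.20 mg/L

Accumulation = in − out for the solute gives V dC/dt = Q(C_in − C).
Rewrite as dC/dt + C/τ = C_in/τ, τ = V/Q = 26.214 min.
Integrating: C(t) = C_in + (C₀ − C_in) e^(−t/τ).
C(35.6) = 2.96 + (0 − 2.96)·e^(−35.6/26.214) = 2.96 + (-2.9600)·0.25716 = 2.1988 mg/L.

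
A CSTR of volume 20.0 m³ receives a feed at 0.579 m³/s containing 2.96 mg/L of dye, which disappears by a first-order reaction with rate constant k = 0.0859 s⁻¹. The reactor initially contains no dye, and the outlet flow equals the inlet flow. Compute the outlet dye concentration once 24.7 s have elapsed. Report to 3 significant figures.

Species balance: V dC/dt = Q C_in − Q C − k V C.
dC/dt = (Q/V) C_in − (Q/V + k) C; effective rate a = Q/V + k = 0.028950 + 0.0859 = 0.11485 s⁻¹.
C_ss = Q C_in/(Q + kV) = 0.74612 mg/L; C(t) = C_ss + (C₀ − C_ss) e^(−a t).
C(24.7) = 0.74612 + (-0.74612)·e^(−0.11485·24.7) = 0.74612 + (-0.74612)·0.058613 = 0.70239 mg/L.

0.702 mg/L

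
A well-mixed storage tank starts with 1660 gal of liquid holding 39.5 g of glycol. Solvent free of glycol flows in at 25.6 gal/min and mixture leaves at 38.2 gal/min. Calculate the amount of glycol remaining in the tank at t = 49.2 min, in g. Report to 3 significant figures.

9.57 g

Let m(t) be the amount of glycol. Volume: V(t) = V₀ + (Q_in − Q_out) t = 1660 − 12.600 t; V(49.2) = 1040.1 gal.
No glycol enters, so dm/dt = −Q_out · (m/V).
Separate: dm/m = −Q_out dt/V(t) ⇒ ln(m/m₀) = −(Q_out/(Q_in−Q_out)) ln(V/V₀).
m = m₀ (V₀/V)^(Q_out/(Q_in−Q_out)) = 39.5 × (1660/1040.1)^(-3.0317) = 9.5725 g.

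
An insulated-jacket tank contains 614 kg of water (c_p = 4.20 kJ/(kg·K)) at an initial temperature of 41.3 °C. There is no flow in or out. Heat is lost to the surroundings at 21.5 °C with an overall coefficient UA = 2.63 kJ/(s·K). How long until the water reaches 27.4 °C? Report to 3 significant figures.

1190 s

M c_p dT/dt = −UA(T − T_amb).
τ = M c_p/UA = 980.53 s; T_ss = T_amb = 21.500 °C.
T(t) = T_ss + (T₀ − T_ss)e^(−t/τ); set T = 27.4:
t = −τ ln[(T − T_ss)/(T₀ − T_ss)] = −980.53 · ln(0.29798) = 1187.2 s.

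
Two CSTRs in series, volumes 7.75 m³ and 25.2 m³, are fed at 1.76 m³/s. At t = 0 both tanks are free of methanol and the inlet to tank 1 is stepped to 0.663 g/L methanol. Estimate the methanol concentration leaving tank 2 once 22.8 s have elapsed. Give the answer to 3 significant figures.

0.470 g/L

Time constants: τᵢ = Vᵢ/Q for each well-mixed tank.
τ₁ = 7.75/1.76 = 4.4034 s; τ₂ = 25.2/1.76 = 14.318 s.
Solving the cascade with C₁(0)=C₂(0)=0 gives C₂(t) = C_in[1 − (τ₁ e^(−t/τ₁) − τ₂ e^(−t/τ₂))/(τ₁ − τ₂)].
At t = 22.8: e^(−t/τ₁) = 0.0056404, e^(−t/τ₂) = 0.20344.
C₂ = 0.663·[1 − (4.4034·0.0056404 − 14.318·0.20344)/(-9.9148)] = 0.663·0.70871 = 0.46988 g/L.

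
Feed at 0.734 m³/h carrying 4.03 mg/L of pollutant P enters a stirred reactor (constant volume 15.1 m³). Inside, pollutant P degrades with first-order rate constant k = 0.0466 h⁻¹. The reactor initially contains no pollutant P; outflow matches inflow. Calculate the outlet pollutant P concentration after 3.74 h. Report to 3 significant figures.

0.616 mg/L

Species balance: V dC/dt = Q C_in − Q C − k V C.
dC/dt = (Q/V) C_in − (Q/V + k) C; effective rate a = Q/V + k = 0.048609 + 0.0466 = 0.095209 h⁻¹.
C_ss = Q C_in/(Q + kV) = 2.0575 mg/L; C(t) = C_ss + (C₀ − C_ss) e^(−a t).
C(3.74) = 2.0575 + (-2.0575)·e^(−0.095209·3.74) = 2.0575 + (-2.0575)·0.70041 = 0.61640 mg/L.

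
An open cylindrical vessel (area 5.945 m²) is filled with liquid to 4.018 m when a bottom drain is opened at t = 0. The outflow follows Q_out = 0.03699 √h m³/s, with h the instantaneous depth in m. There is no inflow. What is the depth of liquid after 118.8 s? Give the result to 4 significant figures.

Mass balance (ρ constant): A dh/dt = −0.03699 √h.
∫ h^(−1/2) dh = −(0.03699/A) ∫ dt, giving 2√h = 2√h₀ − (0.03699/A) t.
√h = √4.018 − 0.03699·118.8/(2·5.945) = 2.00449 − 0.369589 = 1.63491.
h = 1.63491² = 2.67292 m.

2.673 m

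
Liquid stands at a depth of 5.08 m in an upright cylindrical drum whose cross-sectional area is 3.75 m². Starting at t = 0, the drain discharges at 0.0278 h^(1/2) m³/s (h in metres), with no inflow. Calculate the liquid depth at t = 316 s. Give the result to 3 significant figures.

1.17 m

With no inflow, A dh/dt = −0.0278 √h.
Separate and integrate: 2(√h − √h₀) = −(0.0278/A) t.
√h = √5.08 − 0.0278·316/(2·3.75) = 2.2539 − 1.1713 = 1.0826.
h = 1.0826² = 1.1720 m.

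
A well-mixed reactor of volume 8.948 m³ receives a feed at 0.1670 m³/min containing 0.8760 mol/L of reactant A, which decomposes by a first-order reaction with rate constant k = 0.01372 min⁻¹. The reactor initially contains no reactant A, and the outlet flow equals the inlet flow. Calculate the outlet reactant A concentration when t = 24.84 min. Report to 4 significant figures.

0.2790 mol/L

V dC/dt = Q(C_in − C) − k V C.
dC/dt = (Q/V) C_in − (Q/V + k) C; effective rate a = Q/V + k = 0.0186634 + 0.01372 = 0.0323834 min⁻¹.
C_ss = Q C_in/(Q + kV) = 0.504862 mol/L; C(t) = C_ss + (C₀ − C_ss) e^(−a t).
C(24.84) = 0.504862 + (-0.504862)·e^(−0.0323834·24.84) = 0.504862 + (-0.504862)·0.447355 = 0.279009 mol/L.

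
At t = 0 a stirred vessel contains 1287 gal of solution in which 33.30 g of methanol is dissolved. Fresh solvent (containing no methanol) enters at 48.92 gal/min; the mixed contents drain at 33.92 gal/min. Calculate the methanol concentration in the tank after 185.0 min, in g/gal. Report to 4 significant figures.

0.0006094 g/gal

Let m(t) be the amount of methanol. Volume: V(t) = V₀ + (Q_in − Q_out) t = 1287 + 15.0000 t; V(185.0) = 4062.00 gal.
Species balance (pure solvent in): dm/dt = −Q_out · m/V(t).
dm/m = −Q_out dt/(V₀ + 15.0000 t); integrating gives ln(m/m₀) = −(Q_out/(Q_in−Q_out)) ln(V/V₀).
m = m₀ (V₀/V)^(Q_out/(Q_in−Q_out)) = 33.30 × (1287/4062.00)^(2.26133) = 2.47556 g.
C = m/V = 2.47556/4062.00 = 0.000609444 g/gal.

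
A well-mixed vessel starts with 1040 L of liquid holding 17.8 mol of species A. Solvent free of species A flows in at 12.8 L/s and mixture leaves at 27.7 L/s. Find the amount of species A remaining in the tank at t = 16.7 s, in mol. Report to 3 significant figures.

10.7 mol

Let m(t) be the amount of species A. Volume: V(t) = V₀ + (Q_in − Q_out) t = 1040 − 14.900 t; V(16.7) = 791.17 L.
No species A enters, so dm/dt = −Q_out · (m/V).
Separate: dm/m = −Q_out dt/V(t) ⇒ ln(m/m₀) = −(Q_out/(Q_in−Q_out)) ln(V/V₀).
m = m₀ (V₀/V)^(Q_out/(Q_in−Q_out)) = 17.8 × (1040/791.17)^(-1.8591) = 10.706 mol.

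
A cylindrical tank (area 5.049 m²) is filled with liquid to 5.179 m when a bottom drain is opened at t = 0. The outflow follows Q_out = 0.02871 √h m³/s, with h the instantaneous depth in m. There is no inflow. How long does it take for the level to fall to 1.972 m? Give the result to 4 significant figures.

Mass balance (ρ constant): A dh/dt = −0.02871 √h.
This is separable: 2 d(√h)/dt = −0.02871/A, so √h = √h₀ − (0.02871/(2A)) t.
t = 2A(√h₀ − √h)/0.02871 = 2·5.049·(√5.179 − √1.972)/0.02871
  = 10.0980 × (2.27574 − 1.40428) / 0.02871 = 306.514 s.

306.5 s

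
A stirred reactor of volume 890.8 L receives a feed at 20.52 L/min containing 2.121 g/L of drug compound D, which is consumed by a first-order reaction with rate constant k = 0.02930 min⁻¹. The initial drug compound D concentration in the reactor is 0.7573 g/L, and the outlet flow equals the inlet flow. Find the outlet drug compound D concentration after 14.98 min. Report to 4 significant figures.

Accumulation = in − out − consumed: V dC/dt = Q C_in − Q C − k V C.
This is linear with rate a = Q/V + k = 0.0523355 min⁻¹.
C_ss = Q C_in/(Q + kV) = 0.933559 g/L; C(t) = C_ss + (C₀ − C_ss) e^(−a t).
C(14.98) = 0.933559 + (-0.176259)·e^(−0.0523355·14.98) = 0.933559 + (-0.176259)·0.456583 = 0.853082 g/L.

0.8531 g/L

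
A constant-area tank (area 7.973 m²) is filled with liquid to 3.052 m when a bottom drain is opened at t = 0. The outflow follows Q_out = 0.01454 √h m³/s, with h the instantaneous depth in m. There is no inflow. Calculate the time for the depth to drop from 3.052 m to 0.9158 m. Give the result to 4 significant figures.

866.4 s

Unsteady balance on liquid volume: A dh/dt = −0.01454 √h.
This is separable: 2 d(√h)/dt = −0.01454/A, so √h = √h₀ − (0.01454/(2A)) t.
t = 2A(√h₀ − √h)/0.01454 = 2·7.973·(√3.052 − √0.9158)/0.01454
  = 15.9460 × (1.74700 − 0.956974) / 0.01454 = 866.417 s.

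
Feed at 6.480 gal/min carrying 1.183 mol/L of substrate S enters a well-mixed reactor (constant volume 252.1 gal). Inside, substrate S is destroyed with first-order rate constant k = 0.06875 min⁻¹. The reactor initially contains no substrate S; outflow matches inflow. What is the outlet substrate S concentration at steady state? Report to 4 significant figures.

V dC/dt = Q(C_in − C) − k V C.
Steady state (dC/dt = 0): C_ss = Q C_in/(Q + kV) = C_in/(1 + kV/Q).
C_ss = 6.480·1.183/(6.480 + 0.06875·252.1) = 7.66584/23.8119 = 0.321933 mol/L.

0.3219 mol/L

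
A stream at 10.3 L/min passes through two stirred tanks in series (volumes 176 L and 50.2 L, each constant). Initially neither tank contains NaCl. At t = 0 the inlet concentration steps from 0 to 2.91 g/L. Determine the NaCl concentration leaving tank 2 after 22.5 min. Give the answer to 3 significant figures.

Each tank obeys Vᵢ dCᵢ/dt = Q(Cᵢ₋₁ − Cᵢ), so τᵢ = Vᵢ/Q.
τ₁ = 176/10.3 = 17.087 min; τ₂ = 50.2/10.3 = 4.8738 min.
Solving the cascade with C₁(0)=C₂(0)=0 gives C₂(t) = C_in[1 − (τ₁ e^(−t/τ₁) − τ₂ e^(−t/τ₂))/(τ₁ − τ₂)].
At t = 22.5: e^(−t/τ₁) = 0.26800, e^(−t/τ₂) = 0.0098870.
C₂ = 2.91·[1 − (17.087·0.26800 − 4.8738·0.0098870)/(12.214)] = 2.91·0.62900 = 1.8304 g/L.

1.83 g/L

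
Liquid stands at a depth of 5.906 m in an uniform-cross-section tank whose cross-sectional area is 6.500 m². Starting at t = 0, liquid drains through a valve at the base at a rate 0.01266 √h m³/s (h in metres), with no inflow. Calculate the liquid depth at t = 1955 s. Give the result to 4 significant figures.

Volume balance on the tank: A dh/dt = −0.01266 √h.
This is separable: 2 d(√h)/dt = −0.01266/A, so √h = √h₀ − (0.01266/(2A)) t.
√h = √5.906 − 0.01266·1955/(2·6.500) = 2.43023 − 1.90387 = 0.526357.
h = 0.526357² = 0.277052 m.

0.2771 m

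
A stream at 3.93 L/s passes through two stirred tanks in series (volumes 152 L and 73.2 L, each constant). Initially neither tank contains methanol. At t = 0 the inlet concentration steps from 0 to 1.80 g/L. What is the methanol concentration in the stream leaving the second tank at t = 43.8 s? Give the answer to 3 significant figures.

0.840 g/L

Each tank obeys Vᵢ dCᵢ/dt = Q(Cᵢ₋₁ − Cᵢ), so τᵢ = Vᵢ/Q.
τ₁ = 152/3.93 = 38.677 s; τ₂ = 73.2/3.93 = 18.626 s.
Solving the cascade with C₁(0)=C₂(0)=0 gives C₂(t) = C_in[1 − (τ₁ e^(−t/τ₁) − τ₂ e^(−t/τ₂))/(τ₁ − τ₂)].
At t = 43.8: e^(−t/τ₁) = 0.32224, e^(−t/τ₂) = 0.095221.
C₂ = 1.80·[1 − (38.677·0.32224 − 18.626·0.095221)/(20.051)] = 1.80·0.46688 = 0.84038 g/L.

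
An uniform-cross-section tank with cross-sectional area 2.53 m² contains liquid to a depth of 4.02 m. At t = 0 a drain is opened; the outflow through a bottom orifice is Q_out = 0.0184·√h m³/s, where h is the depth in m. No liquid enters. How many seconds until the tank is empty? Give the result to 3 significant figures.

With no inflow, A dh/dt = −0.0184 √h.
∫ h^(−1/2) dh = −(0.0184/A) ∫ dt, giving 2√h = 2√h₀ − (0.0184/A) t.
Tank is empty when √h = 0: t_empty = 2A√h₀/0.0184.
t_empty = 2·2.53·√4.02/0.0184 = 5.0600·2.0050/0.0184 = 551.37 s.

551 s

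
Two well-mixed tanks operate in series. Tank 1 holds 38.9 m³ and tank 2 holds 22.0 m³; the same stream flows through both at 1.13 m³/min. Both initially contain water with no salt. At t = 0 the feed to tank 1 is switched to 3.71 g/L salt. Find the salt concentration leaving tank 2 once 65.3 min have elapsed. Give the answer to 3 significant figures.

2.60 g/L

Time constants: τᵢ = Vᵢ/Q for each well-mixed tank.
τ₁ = 38.9/1.13 = 34.425 min; τ₂ = 22.0/1.13 = 19.469 min.
Solving the cascade with C₁(0)=C₂(0)=0 gives C₂(t) = C_in[1 − (τ₁ e^(−t/τ₁) − τ₂ e^(−t/τ₂))/(τ₁ − τ₂)].
At t = 65.3: e^(−t/τ₁) = 0.15003, e^(−t/τ₂) = 0.034943.
C₂ = 3.71·[1 − (34.425·0.15003 − 19.469·0.034943)/(14.956)] = 3.71·0.70014 = 2.5975 g/L.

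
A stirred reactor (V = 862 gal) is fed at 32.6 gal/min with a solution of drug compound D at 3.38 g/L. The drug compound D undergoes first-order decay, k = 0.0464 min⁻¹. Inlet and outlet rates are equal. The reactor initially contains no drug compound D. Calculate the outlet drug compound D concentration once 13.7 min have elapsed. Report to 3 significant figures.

1.04 g/L

Species balance: V dC/dt = Q C_in − Q C − k V C.
This is linear with rate a = Q/V + k = 0.084219 min⁻¹.
C_ss = Q C_in/(Q + kV) = 1.5178 g/L; C(t) = C_ss + (C₀ − C_ss) e^(−a t).
C(13.7) = 1.5178 + (-1.5178)·e^(−0.084219·13.7) = 1.5178 + (-1.5178)·0.31544 = 1.0390 g/L.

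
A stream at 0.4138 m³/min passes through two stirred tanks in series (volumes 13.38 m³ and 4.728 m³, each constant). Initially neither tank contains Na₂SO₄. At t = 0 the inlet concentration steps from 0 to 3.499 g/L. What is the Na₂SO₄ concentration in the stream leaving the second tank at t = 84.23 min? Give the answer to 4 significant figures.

Time constants: τᵢ = Vᵢ/Q for each well-mixed tank.
τ₁ = 13.38/0.4138 = 32.3345 min; τ₂ = 4.728/0.4138 = 11.4258 min.
Tank 1: C₁ = C_in(1 − e^(−t/τ₁)). Tank 2 (τ₁ ≠ τ₂): C₂ = C_in[1 − (τ₁ e^(−t/τ₁) − τ₂ e^(−t/τ₂))/(τ₁ − τ₂)].
At t = 84.23: e^(−t/τ₁) = 0.0739060, e^(−t/τ₂) = 0.000628668.
C₂ = 3.499·[1 − (32.3345·0.0739060 − 11.4258·0.000628668)/(20.9087)] = 3.499·0.886051 = 3.10029 g/L.

3.100 g/L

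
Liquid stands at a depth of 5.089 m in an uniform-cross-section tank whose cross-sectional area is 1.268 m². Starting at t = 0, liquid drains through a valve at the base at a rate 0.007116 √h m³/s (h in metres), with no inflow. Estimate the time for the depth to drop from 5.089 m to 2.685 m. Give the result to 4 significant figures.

220.0 s

With no inflow, A dh/dt = −0.007116 √h.
This is separable: 2 d(√h)/dt = −0.007116/A, so √h = √h₀ − (0.007116/(2A)) t.
t = 2A(√h₀ − √h)/0.007116 = 2·1.268·(√5.089 − √2.685)/0.007116
  = 2.53600 × (2.25588 − 1.63860) / 0.007116 = 219.988 s.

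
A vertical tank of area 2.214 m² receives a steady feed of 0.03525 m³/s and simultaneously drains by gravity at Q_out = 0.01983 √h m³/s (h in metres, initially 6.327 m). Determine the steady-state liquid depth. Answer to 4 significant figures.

A dh/dt = Q_in − 0.01983 √h. Steady state requires inflow = outflow:
Q_in = 0.01983 √h_ss ⇒ √h_ss = 0.03525/0.01983 = 1.77761.
h_ss = 1.77761² = 3.15990 m. (Since h₀ = 6.327 m > h_ss, the level will fall toward this value.)

3.160 m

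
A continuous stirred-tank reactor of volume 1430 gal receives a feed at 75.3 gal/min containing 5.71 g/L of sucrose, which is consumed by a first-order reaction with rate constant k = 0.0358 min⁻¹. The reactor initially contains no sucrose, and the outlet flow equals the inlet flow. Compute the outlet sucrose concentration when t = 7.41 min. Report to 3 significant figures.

1.63 g/L

Accumulation = in − out − consumed: V dC/dt = Q C_in − Q C − k V C.
dC/dt = (Q/V) C_in − (Q/V + k) C; effective rate a = Q/V + k = 0.052657 + 0.0358 = 0.088457 min⁻¹.
C_ss = Q C_in/(Q + kV) = 3.3991 g/L; C(t) = C_ss + (C₀ − C_ss) e^(−a t).
C(7.41) = 3.3991 + (-3.3991)·e^(−0.088457·7.41) = 3.3991 + (-3.3991)·0.51920 = 1.6343 g/L.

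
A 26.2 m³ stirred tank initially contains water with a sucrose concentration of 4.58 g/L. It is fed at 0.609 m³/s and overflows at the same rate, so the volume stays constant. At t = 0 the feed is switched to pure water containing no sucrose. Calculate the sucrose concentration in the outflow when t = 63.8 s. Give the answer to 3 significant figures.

Transient balance on the dissolved component: V dC/dt = Q(C_in − C).
Rewrite as dC/dt + C/τ = C_in/τ, τ = V/Q = 43.021 s.
Integrating: C(t) = C_in + (C₀ − C_in) e^(−t/τ).
C(63.8) = 0 + (4.58 − 0)·e^(−63.8/43.021) = 0 + (4.5800)·0.22696 = 1.0395 g/L.

1.04 g/L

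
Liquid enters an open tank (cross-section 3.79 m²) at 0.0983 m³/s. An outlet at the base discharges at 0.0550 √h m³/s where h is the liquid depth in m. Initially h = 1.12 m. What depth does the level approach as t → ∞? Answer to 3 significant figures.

3.19 m

A dh/dt = Q_in − 0.0550 √h. Steady state requires inflow = outflow:
Q_in = 0.0550 √h_ss ⇒ √h_ss = 0.0983/0.0550 = 1.7873.
h_ss = 1.7873² = 3.1943 m. (Since h₀ = 1.12 m < h_ss, the level will rise toward this value.)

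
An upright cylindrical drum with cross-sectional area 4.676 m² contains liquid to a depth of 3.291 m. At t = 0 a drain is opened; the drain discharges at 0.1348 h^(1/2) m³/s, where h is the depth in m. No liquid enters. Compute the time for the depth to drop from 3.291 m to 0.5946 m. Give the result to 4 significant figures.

72.36 s

A dh/dt = −Q_out = −0.1348 √h.
∫ h^(−1/2) dh = −(0.1348/A) ∫ dt, giving 2√h = 2√h₀ − (0.1348/A) t.
t = 2A(√h₀ − √h)/0.1348 = 2·4.676·(√3.291 − √0.5946)/0.1348
  = 9.35200 × (1.81411 − 0.771103) / 0.1348 = 72.3606 s.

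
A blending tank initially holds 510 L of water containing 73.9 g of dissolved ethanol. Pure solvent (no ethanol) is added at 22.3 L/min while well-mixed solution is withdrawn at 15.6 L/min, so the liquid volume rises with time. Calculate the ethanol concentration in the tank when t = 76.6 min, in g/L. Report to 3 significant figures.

0.0143 g/L

Total volume: dV/dt = Q_in − Q_out = 6.7000 L/min, so V(t) = 510 + 6.7000 t and V(76.6) = 1023.2 L.
No ethanol enters, so dm/dt = −Q_out · (m/V).
dm/m = −Q_out dt/(V₀ + 6.7000 t); integrating gives ln(m/m₀) = −(Q_out/(Q_in−Q_out)) ln(V/V₀).
m = m₀ (V₀/V)^(Q_out/(Q_in−Q_out)) = 73.9 × (510/1023.2)^(2.3284) = 14.607 g.
C = m/V = 14.607/1023.2 = 0.014275 g/L.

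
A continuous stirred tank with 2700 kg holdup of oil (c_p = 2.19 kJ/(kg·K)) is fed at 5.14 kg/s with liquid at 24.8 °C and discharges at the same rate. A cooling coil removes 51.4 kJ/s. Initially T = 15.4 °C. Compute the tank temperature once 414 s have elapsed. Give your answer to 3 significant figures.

18.0 °C

Unsteady energy balance on the tank contents: M c_p dT/dt = ṁ c_p (T_in − T) − 51.4.
τ = M/ṁ = 525.29 s; T_ss = T_in − Q̇/(ṁ c_p) = 24.8 − 51.4/(5.14·2.19) = 20.234 °C.
T approaches T_ss exponentially: T(t) = T_ss + (T₀ − T_ss) e^(−t/τ).
T(414) = 20.234 + (-4.8338)·e^(−414/525.29) = 20.234 + (-4.8338)·0.45469 = 18.036 °C.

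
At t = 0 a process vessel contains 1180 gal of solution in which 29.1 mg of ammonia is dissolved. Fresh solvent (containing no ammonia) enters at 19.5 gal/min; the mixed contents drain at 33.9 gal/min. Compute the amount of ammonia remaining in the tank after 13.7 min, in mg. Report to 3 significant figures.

18.9 mg

Total volume: dV/dt = Q_in − Q_out = -14.400 gal/min, so V(t) = 1180 − 14.400 t and V(13.7) = 982.72 gal.
Solute balance: dm/dt = 0 − Q_out C = −Q_out m/V(t).
dm/m = −Q_out dt/(V₀ − 14.400 t); integrating gives ln(m/m₀) = −(Q_out/(Q_in−Q_out)) ln(V/V₀).
m = m₀ (V₀/V)^(Q_out/(Q_in−Q_out)) = 29.1 × (1180/982.72)^(-2.3542) = 18.917 mg.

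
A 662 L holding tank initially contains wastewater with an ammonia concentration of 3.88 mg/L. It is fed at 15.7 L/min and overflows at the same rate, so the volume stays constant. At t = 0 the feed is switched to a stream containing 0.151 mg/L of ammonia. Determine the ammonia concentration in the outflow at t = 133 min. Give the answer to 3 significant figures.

Species balance on the tank: V dC/dt = Q(C_in − C).
So dC/dt = (C_in − C)/τ with τ = V/Q = 662/15.7 = 42.166 min.
C approaches C_in exponentially: C(t) = C_in + (C₀ − C_in) e^(−t/τ).
C(133) = 0.151 + (3.88 − 0.151)·e^(−133/42.166) = 0.151 + (3.7290)·0.042671 = 0.31012 mg/L.

0.310 mg/L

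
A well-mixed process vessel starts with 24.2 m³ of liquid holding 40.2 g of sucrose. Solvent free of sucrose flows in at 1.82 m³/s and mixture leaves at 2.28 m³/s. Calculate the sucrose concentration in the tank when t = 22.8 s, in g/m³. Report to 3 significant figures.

Total volume: dV/dt = Q_in − Q_out = -0.46000 m³/s, so V(t) = 24.2 − 0.46000 t and V(22.8) = 13.712 m³.
Solute balance: dm/dt = 0 − Q_out C = −Q_out m/V(t).
dm/m = −Q_out dt/(V₀ − 0.46000 t); integrating gives ln(m/m₀) = −(Q_out/(Q_in−Q_out)) ln(V/V₀).
m = m₀ (V₀/V)^(Q_out/(Q_in−Q_out)) = 40.2 × (24.2/13.712)^(-4.9565) = 2.4065 g.
C = m/V = 2.4065/13.712 = 0.17550 g/m³.

0.176 g/m³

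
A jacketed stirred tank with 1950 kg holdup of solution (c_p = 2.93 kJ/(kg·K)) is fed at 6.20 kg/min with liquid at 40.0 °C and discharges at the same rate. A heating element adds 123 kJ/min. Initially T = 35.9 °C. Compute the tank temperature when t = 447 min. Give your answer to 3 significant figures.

M c_p dT/dt = ṁ c_p (T_in − T) + Q̇.
τ = M/ṁ = 314.52 min; T_ss = T_in + Q̇/(ṁ c_p) = 40.0 + 123/(6.20·2.93) = 46.771 °C.
This is linear first-order; T(t) = T_ss + (T₀ − T_ss) e^(−t/τ).
T(447) = 46.771 + (-10.871)·e^(−447/314.52) = 46.771 + (-10.871)·0.24142 = 44.146 °C.

44.1 °C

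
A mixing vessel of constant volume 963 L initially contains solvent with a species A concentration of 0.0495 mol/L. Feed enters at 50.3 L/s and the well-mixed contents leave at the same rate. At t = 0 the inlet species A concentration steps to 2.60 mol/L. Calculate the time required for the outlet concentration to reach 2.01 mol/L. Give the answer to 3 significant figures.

28.0 s

Species balance: V dC/dt = Q(C_in − C) ⇒ τ = V/Q = 19.145 s.
C(t) = C_in + (C₀ − C_in) e^(−t/τ). Set C = 2.01 and solve for t:
e^(−t/τ) = (C − C_in)/(C₀ − C_in) = (2.01 − 2.60)/(0.0495 − 2.60) = 0.23133
t = −τ ln(…) = 19.145 × 1.4639 = 28.027 s.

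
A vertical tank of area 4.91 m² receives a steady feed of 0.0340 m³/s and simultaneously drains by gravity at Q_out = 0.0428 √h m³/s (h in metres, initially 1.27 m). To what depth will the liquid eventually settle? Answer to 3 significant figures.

Unsteady balance on liquid volume: A dh/dt = Q_in − 0.0428 √h. At steady state dh/dt = 0:
Q_in = 0.0428 √h_ss ⇒ √h_ss = 0.0340/0.0428 = 0.79439.
h_ss = 0.79439² = 0.63106 m. (Since h₀ = 1.27 m > h_ss, the level will fall toward this value.)

0.631 m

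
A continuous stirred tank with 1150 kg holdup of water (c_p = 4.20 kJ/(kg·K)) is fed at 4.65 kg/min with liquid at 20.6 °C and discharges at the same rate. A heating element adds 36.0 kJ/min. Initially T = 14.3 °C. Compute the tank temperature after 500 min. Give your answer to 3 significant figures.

Energy balance: M c_p dT/dt = ṁ c_p (T_in − T) + 36.0.
Rearrange: dT/dt = (T_ss − T)/τ with τ = M/ṁ = 247.31 min and T_ss = T_in + Q̇/(ṁ c_p) = 22.443 °C.
T approaches T_ss exponentially: T(t) = T_ss + (T₀ − T_ss) e^(−t/τ).
T(500) = 22.443 + (-8.1433)·e^(−500/247.31) = 22.443 + (-8.1433)·0.13242 = 21.365 °C.

21.4 °C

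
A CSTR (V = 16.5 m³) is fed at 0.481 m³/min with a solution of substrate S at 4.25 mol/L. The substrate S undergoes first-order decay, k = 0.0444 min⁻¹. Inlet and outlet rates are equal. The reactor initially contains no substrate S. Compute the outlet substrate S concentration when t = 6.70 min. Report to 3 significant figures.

Accumulation = in − out − consumed: V dC/dt = Q C_in − Q C − k V C.
This is linear with rate a = Q/V + k = 0.073552 min⁻¹.
C_ss = Q C_in/(Q + kV) = 1.6845 mol/L; C(t) = C_ss + (C₀ − C_ss) e^(−a t).
C(6.70) = 1.6845 + (-1.6845)·e^(−0.073552·6.70) = 1.6845 + (-1.6845)·0.61092 = 0.65539 mol/L.

0.655 mol/L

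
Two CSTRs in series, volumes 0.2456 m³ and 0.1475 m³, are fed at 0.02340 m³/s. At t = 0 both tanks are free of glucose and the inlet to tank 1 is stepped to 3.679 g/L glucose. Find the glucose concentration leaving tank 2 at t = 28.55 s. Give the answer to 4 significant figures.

Species balance on tank i: dCᵢ/dt = (Cᵢ₋₁ − Cᵢ)/τᵢ with τᵢ = Vᵢ/Q.
τ₁ = 0.2456/0.02340 = 10.4957 s; τ₂ = 0.1475/0.02340 = 6.30342 s.
Solving the cascade with C₁(0)=C₂(0)=0 gives C₂(t) = C_in[1 − (τ₁ e^(−t/τ₁) − τ₂ e^(−t/τ₂))/(τ₁ − τ₂)].
At t = 28.55: e^(−t/τ₁) = 0.0658646, e^(−t/τ₂) = 0.0107884.
C₂ = 3.679·[1 − (10.4957·0.0658646 − 6.30342·0.0107884)/(4.19231)] = 3.679·0.851325 = 3.13202 g/L.

3.132 g/L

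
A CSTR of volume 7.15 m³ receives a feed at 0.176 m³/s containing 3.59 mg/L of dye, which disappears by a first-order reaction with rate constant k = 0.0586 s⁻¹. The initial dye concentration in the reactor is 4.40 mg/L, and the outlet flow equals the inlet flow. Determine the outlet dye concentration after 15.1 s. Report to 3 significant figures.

Species balance: V dC/dt = Q C_in − Q C − k V C.
dC/dt = (Q/V) C_in − (Q/V + k) C; effective rate a = Q/V + k = 0.024615 + 0.0586 = 0.083215 s⁻¹.
C_ss = Q C_in/(Q + kV) = 1.0619 mg/L; C(t) = C_ss + (C₀ − C_ss) e^(−a t).
C(15.1) = 1.0619 + (3.3381)·e^(−0.083215·15.1) = 1.0619 + (3.3381)·0.28463 = 2.0121 mg/L.

2.01 mg/L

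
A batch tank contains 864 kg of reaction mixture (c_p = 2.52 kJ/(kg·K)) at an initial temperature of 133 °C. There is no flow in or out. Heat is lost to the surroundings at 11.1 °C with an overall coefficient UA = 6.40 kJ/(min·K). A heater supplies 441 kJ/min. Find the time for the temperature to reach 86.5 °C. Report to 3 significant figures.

714 min

M c_p dT/dt = −UA(T − T_amb) + Q̇.
τ = M c_p/UA = 340.20 min; T_ss = T_amb + Q̇/UA = 11.1 + 441/6.40 = 80.006 °C.
T(t) = T_ss + (T₀ − T_ss)e^(−t/τ); set T = 86.5:
t = −τ ln[(T − T_ss)/(T₀ − T_ss)] = −340.20 · ln(0.12254) = 714.19 min.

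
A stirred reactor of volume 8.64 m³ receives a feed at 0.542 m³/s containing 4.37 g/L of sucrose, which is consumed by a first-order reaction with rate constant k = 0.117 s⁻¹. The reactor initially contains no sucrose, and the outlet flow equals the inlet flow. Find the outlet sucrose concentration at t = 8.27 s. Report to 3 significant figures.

1.18 g/L

Accumulation = in − out − consumed: V dC/dt = Q C_in − Q C − k V C.
This is linear with rate a = Q/V + k = 0.17973 s⁻¹.
C_ss = Q C_in/(Q + kV) = 1.5253 g/L; C(t) = C_ss + (C₀ − C_ss) e^(−a t).
C(8.27) = 1.5253 + (-1.5253)·e^(−0.17973·8.27) = 1.5253 + (-1.5253)·0.22619 = 1.1803 g/L.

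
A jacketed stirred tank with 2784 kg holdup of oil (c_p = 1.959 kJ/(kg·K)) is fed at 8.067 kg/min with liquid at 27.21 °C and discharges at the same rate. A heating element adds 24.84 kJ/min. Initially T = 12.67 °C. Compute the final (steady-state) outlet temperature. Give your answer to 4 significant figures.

M c_p dT/dt = ṁ c_p (T_in − T) + Q̇.
At steady state dT/dt = 0 ⇒ T_ss = T_in + Q̇/(ṁ c_p) = 27.21 + 24.84/(8.067·1.959) = 28.7818 °C.

28.78 °C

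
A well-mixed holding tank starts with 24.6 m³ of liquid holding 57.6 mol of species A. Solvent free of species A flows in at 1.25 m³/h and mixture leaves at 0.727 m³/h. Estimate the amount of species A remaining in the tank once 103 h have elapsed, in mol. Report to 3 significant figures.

Total volume: dV/dt = Q_in − Q_out = 0.52300 m³/h, so V(t) = 24.6 + 0.52300 t and V(103) = 78.469 m³.
Species balance (pure solvent in): dm/dt = −Q_out · m/V(t).
dm/m = −Q_out dt/(V₀ + 0.52300 t); integrating gives ln(m/m₀) = −(Q_out/(Q_in−Q_out)) ln(V/V₀).
m = m₀ (V₀/V)^(Q_out/(Q_in−Q_out)) = 57.6 × (24.6/78.469)^(1.3901) = 11.486 mol.

11.5 mol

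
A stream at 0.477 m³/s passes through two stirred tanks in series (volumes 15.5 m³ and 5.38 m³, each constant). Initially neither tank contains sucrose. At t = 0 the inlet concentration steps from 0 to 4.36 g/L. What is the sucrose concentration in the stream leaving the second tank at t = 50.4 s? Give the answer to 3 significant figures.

2.97 g/L

Species balance on tank i: dCᵢ/dt = (Cᵢ₋₁ − Cᵢ)/τᵢ with τᵢ = Vᵢ/Q.
τ₁ = 15.5/0.477 = 32.495 s; τ₂ = 5.38/0.477 = 11.279 s.
Solving the cascade with C₁(0)=C₂(0)=0 gives C₂(t) = C_in[1 − (τ₁ e^(−t/τ₁) − τ₂ e^(−t/τ₂))/(τ₁ − τ₂)].
At t = 50.4: e^(−t/τ₁) = 0.21203, e^(−t/τ₂) = 0.011464.
C₂ = 4.36·[1 − (32.495·0.21203 − 11.279·0.011464)/(21.216)] = 4.36·0.68134 = 2.9707 g/L.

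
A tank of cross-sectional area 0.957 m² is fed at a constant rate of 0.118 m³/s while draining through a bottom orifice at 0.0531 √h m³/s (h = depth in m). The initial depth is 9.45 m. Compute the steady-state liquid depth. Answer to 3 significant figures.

A dh/dt = Q_in − 0.0531 √h. Steady state requires inflow = outflow:
Q_in = 0.0531 √h_ss ⇒ √h_ss = 0.118/0.0531 = 2.2222.
h_ss = 2.2222² = 4.9383 m. (Since h₀ = 9.45 m > h_ss, the level will fall toward this value.)

4.94 m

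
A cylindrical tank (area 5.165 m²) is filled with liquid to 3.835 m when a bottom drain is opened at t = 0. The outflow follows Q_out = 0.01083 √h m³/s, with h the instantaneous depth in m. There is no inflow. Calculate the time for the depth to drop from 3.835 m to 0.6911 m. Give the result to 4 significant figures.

1075 s

Unsteady balance on liquid volume: A dh/dt = −0.01083 √h.
∫ h^(−1/2) dh = −(0.01083/A) ∫ dt, giving 2√h = 2√h₀ − (0.01083/A) t.
t = 2A(√h₀ − √h)/0.01083 = 2·5.165·(√3.835 − √0.6911)/0.01083
  = 10.3300 × (1.95832 − 0.831324) / 0.01083 = 1074.96 s.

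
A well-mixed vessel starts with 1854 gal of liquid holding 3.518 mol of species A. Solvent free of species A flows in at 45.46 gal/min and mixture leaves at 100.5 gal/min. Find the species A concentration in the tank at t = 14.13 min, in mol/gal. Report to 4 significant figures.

Total volume: dV/dt = Q_in − Q_out = -55.0400 gal/min, so V(t) = 1854 − 55.0400 t and V(14.13) = 1076.28 gal.
Species balance (pure solvent in): dm/dt = −Q_out · m/V(t).
Separate: dm/m = −Q_out dt/V(t) ⇒ ln(m/m₀) = −(Q_out/(Q_in−Q_out)) ln(V/V₀).
m = m₀ (V₀/V)^(Q_out/(Q_in−Q_out)) = 3.518 × (1854/1076.28)^(-1.82594) = 1.30329 mol.
C = m/V = 1.30329/1076.28 = 0.00121091 mol/gal.

0.001211 mol/gal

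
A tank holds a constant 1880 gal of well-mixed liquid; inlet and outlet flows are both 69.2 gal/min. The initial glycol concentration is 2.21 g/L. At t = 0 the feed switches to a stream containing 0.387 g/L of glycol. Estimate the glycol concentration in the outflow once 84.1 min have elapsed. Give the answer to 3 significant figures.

Accumulation = in − out for the solute gives V dC/dt = Q(C_in − C).
Rewrite as dC/dt + C/τ = C_in/τ, τ = V/Q = 27.168 min.
This is linear first-order; C(t) = C_in + (C₀ − C_in) e^(−t/τ).
C(84.1) = 0.387 + (2.21 − 0.387)·e^(−84.1/27.168) = 0.387 + (1.8230)·0.045248 = 0.46949 g/L.

0.469 g/L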